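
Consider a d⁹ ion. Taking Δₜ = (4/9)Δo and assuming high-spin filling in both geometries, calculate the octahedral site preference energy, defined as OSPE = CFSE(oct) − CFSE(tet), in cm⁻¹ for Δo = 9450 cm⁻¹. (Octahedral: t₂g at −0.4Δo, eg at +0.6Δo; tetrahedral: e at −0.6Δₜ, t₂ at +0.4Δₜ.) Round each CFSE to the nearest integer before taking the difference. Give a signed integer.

-3990

In an octahedral site d⁹ (HS) is t2g^6 e_g^3, giving CFSE(oct) = -0.6Δo = -5670 cm⁻¹.
Tetrahedral e^4 t2^5 gives -0.4Δₜ = -0.4 × (4/9) × 9450 = -1680 cm⁻¹.
Subtracting, OSPE = -5670 − (-1680) = -3990 cm⁻¹.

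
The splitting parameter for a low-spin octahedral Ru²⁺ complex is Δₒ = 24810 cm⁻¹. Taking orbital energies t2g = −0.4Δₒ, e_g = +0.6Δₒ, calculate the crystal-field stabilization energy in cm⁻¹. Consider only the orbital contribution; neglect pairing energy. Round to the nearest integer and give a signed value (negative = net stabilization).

Group 8 minus oxidation state +2 gives a d⁶ configuration for Ru²⁺.
Electron filling gives t2g^6 e_g^0.
CFSE(orbital) = 6×(-0.4Δₒ) + 0×(0.6Δₒ) = -2.4Δₒ; with Δₒ = 24810 cm⁻¹ that is -59544 cm⁻¹.

-59544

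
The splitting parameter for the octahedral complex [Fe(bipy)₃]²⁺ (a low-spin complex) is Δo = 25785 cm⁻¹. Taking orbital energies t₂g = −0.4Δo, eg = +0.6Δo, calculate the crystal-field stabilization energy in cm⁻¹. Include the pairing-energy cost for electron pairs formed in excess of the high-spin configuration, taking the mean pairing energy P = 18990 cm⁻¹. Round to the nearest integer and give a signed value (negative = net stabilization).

-23904

bipy is neutral, so the +2 overall charge sits on Fe: oxidation state +2.
Fe sits in group 8; removing 2 electrons leaves Fe²⁺ with 8 − 2 = 6 d electrons.
The d⁶ electrons fill as t₂g⁶ eg⁰.
CFSE(orbital) = 6×(-0.4Δo) + 0×(0.6Δo) = -2.4Δo; with Δo = 25785 cm⁻¹ that is -61884 cm⁻¹.
Relative to high-spin t₂g⁴ eg² (1 paired), the low-spin configuration has 2 additional pairs, contributing +2 × 18990 = +37980 cm⁻¹.
Combining: -61884 + 37980 = -23904 cm⁻¹.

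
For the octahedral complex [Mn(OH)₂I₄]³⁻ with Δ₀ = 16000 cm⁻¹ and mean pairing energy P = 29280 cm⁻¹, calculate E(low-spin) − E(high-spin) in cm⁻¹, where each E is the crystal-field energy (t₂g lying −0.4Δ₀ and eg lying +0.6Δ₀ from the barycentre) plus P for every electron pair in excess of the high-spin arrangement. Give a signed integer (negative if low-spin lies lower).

Ligand charges: 2×(-1) from OH⁻ and 4×(-1) from I⁻ sum to -6; with overall charge -3, Mn is +3.
Mn sits in group 7; removing 3 electrons leaves Mn³⁺ with 7 − 3 = 4 d electrons.
High-spin: t₂g³ eg¹, CFSE = -0.6Δ₀ = -9600 cm⁻¹.
Low-spin: t₂g⁴ eg⁰, orbital CFSE = -1.6Δ₀ = -25600 cm⁻¹; plus 1 excess pair × P = +29280 cm⁻¹; total 3680 cm⁻¹.
Thus E(LS) − E(HS) = 13280 cm⁻¹.

13280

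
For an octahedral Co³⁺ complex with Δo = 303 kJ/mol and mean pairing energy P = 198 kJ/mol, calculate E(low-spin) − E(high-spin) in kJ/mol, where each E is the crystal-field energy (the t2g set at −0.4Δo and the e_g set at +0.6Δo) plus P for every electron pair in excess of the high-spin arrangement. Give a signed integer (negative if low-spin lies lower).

Group 9 minus oxidation state +3 gives a d⁶ configuration for Co³⁺.
High-spin d⁶ fills as t2g^4 e_g^2 with CFSE 4(−0.4) + 2(+0.6) = -0.4Δo = -121 kJ/mol.
Low-spin: t2g^6 e_g^0, orbital CFSE = -2.4Δo = -727 kJ/mol; plus 2 excess pairs × P = +396 kJ/mol; total -331 kJ/mol.
Thus E(LS) − E(HS) = -210 kJ/mol.

-210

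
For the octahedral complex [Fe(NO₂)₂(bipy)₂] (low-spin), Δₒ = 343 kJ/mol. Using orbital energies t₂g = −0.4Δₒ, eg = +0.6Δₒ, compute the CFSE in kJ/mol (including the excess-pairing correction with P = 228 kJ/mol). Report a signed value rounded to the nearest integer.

Ligand charges: 2×(-1) from NO₂⁻ and 2×(+0) from bipy sum to -2; with overall charge +0, Fe is +2.
Fe²⁺: group 8, so d-count = 8 − 2 = 6.
The d⁶ electrons fill as t₂g⁶ eg⁰.
CFSE(orbital) = 6×(-0.4Δₒ) + 0×(0.6Δₒ) = -2.4Δₒ; with Δₒ = 343 kJ/mol that is -823 kJ/mol.
Relative to high-spin t₂g⁴ eg² (1 paired), the low-spin configuration has 2 additional pairs, contributing +2 × 228 = +456 kJ/mol.
Net CFSE = -823 + 456 = -367 kJ/mol.

-367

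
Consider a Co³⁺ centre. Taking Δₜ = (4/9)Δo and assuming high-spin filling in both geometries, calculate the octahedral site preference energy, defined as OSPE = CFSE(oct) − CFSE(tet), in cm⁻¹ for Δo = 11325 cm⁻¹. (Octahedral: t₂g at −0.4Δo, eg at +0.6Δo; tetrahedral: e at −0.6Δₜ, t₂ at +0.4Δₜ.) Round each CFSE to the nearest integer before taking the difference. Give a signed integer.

Co³⁺: group 9, so d-count = 9 − 3 = 6.
Octahedral (high-spin): t2g^4 e_g^2, CFSE = 4(−0.4) + 2(+0.6) = -0.4Δo = -0.4 × 11325 = -4530 cm⁻¹.
In a tetrahedral site the filling is e^3 t2^3: CFSE(tet) = -0.6Δₜ = -0.6 × (4/9)(11325) = -3020 cm⁻¹.
Subtracting, OSPE = -4530 − (-3020) = -1510 cm⁻¹.

-1510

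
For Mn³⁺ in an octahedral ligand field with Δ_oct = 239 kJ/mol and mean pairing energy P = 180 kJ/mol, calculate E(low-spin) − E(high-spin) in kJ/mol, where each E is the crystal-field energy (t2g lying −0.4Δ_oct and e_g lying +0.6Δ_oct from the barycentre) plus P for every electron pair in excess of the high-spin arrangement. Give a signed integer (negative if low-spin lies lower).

Group 7 minus oxidation state +3 gives a d⁴ configuration for Mn³⁺.
In the high-spin limit (t2g^3 e_g^1) the orbital term is -0.6Δ_oct = -143 kJ/mol, with no excess pairing.
Low-spin: t2g^4 e_g^0, orbital CFSE = -1.6Δ_oct = -382 kJ/mol; plus 1 excess pair × P = +180 kJ/mol; total -202 kJ/mol.
E(LS) − E(HS) = -202 − (-143) = -59 kJ/mol.

-59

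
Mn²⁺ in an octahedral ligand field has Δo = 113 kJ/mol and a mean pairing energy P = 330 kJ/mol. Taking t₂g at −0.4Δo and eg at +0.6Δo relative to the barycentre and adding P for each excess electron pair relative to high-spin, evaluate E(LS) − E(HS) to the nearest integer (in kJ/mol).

434

Group 7 minus oxidation state +2 gives a d⁵ configuration for Mn²⁺.
High-spin d⁵ fills as t₂g³ eg² with CFSE 3(−0.4) + 2(+0.6) = 0.0Δo = 0 kJ/mol.
Low-spin: t₂g⁵ eg⁰, orbital CFSE = -2.0Δo = -226 kJ/mol; plus 2 excess pairs × P = +660 kJ/mol; total 434 kJ/mol.
Thus E(LS) − E(HS) = 434 kJ/mol.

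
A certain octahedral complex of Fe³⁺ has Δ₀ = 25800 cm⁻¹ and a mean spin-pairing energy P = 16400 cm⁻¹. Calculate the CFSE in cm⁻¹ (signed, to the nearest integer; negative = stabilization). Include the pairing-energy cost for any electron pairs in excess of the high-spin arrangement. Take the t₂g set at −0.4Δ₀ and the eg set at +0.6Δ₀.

Group 8 minus oxidation state +3 gives a d⁵ configuration for Fe³⁺.
Since Δ₀ = 25800 cm⁻¹ > P = 16400 cm⁻¹, the complex adopts the low-spin configuration.
Filling d⁵ accordingly: t₂g⁵ eg⁰.
Orbital CFSE = -2.0Δ₀ = -2.0 × 25800 = -51600 cm⁻¹.
Excess pairs vs high-spin: 2 − 0 = 2; pairing cost = +32800 cm⁻¹.
Net CFSE = -51600 + 32800 = -18800 cm⁻¹.

-18800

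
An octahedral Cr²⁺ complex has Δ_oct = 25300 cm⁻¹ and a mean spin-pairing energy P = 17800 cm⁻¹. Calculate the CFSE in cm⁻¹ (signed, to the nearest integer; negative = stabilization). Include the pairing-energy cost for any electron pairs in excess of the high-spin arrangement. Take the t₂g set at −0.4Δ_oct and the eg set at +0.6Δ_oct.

Cr²⁺: group 6, so d-count = 6 − 2 = 4.
With Δ_oct > P the complex is low-spin.
Filling d⁴ accordingly: t₂g⁴ eg⁰.
Orbital CFSE = -1.6Δ_oct = -1.6 × 25300 = -40480 cm⁻¹.
Excess pairs vs high-spin: 1 − 0 = 1; pairing cost = +17800 cm⁻¹.
Net CFSE = -40480 + 17800 = -22680 cm⁻¹.

-22680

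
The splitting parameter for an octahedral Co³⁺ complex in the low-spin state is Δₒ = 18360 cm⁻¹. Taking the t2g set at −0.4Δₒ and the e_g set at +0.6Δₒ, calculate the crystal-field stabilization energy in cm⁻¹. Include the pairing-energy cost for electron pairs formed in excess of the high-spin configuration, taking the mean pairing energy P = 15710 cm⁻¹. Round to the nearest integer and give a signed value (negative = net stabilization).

-12644

Co sits in group 9; removing 3 electrons leaves Co³⁺ with 9 − 3 = 6 d electrons.
The d⁶ electrons fill as t2g^6 e_g^0.
The orbital stabilization is -2.4Δₒ = -2.4 × 18360 = -44064 cm⁻¹.
Pairing penalty: 3 pairs vs 1 in the high-spin reference → 2 extra × P = 31420 cm⁻¹.
Combining: -44064 + 31420 = -12644 cm⁻¹.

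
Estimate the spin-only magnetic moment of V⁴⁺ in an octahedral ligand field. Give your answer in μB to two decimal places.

V is in group 5, so V⁴⁺ is d¹ (5 − 4 = 1).
Configuration: t₂g¹ eg⁰ → 1 unpaired electron.
μ(spin-only) = √[1(1+2)] = √3 ≈ 1.73 μB.

1.73 μB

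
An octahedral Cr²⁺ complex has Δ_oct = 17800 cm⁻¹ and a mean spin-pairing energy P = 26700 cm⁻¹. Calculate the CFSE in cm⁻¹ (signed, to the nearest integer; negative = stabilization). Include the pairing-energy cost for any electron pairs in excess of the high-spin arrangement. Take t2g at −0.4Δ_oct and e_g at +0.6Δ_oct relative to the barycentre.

-10680

Group 6 minus oxidation state +2 gives a d⁴ configuration for Cr²⁺.
Δ_oct < P, so pairing is avoided: the ground state is high-spin.
Filling d⁴ accordingly: t2g^3 e_g^1.
Orbital CFSE = -0.6Δ_oct = -0.6 × 17800 = -10680 cm⁻¹.
High-spin has no excess pairs, so no pairing correction applies.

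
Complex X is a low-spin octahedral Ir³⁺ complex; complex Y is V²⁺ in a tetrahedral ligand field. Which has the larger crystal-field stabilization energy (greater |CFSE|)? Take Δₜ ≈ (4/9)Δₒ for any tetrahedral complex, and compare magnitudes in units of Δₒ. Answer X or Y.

X

X: Ir sits in group 9; removing 3 electrons leaves Ir³⁺ with 9 − 3 = 6 d electrons; t₂g⁶ eg⁰, CFSE = -2.4Δₒ.
Y: V²⁺: group 5, so d-count = 5 − 2 = 3; Tetrahedral splitting is small, so the complex is high-spin; e² t₂¹, CFSE = -0.8Δₜ ≈ -0.36Δₒ.
So X has the larger |CFSE|.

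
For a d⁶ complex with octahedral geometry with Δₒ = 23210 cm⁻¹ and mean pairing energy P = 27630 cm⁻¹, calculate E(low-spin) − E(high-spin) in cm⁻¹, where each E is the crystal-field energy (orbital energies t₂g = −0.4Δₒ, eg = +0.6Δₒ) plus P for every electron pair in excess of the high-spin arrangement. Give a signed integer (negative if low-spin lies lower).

8840

High-spin: t₂g⁴ eg², CFSE = -0.4Δₒ = -9284 cm⁻¹.
Low-spin t₂g⁶ eg⁰ gives -2.4Δₒ = -55704 cm⁻¹, but forming 2 extra pairs costs 2P = 55260 cm⁻¹, so E(LS) = -55704 + 55260 = -444 cm⁻¹.
The difference is -444 − (-9284) = 8840 cm⁻¹, so high-spin lies lower.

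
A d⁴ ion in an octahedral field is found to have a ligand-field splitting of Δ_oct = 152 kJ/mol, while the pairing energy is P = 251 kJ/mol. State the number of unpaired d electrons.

With Δ_oct < P the complex is high-spin.
Filling d⁴ accordingly: t₂g³ eg¹.
Unpaired electrons: 4.

4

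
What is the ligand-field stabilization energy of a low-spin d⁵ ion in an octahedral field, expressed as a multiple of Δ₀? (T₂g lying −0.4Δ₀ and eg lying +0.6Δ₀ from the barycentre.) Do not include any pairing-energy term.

-2.0 Δ₀

Configuration: t₂g⁵ eg⁰.
CFSE = 5(-0.4Δ₀) + 0(0.6Δ₀) = -2.0Δ₀ + 0.0Δ₀ = -2.0Δ₀.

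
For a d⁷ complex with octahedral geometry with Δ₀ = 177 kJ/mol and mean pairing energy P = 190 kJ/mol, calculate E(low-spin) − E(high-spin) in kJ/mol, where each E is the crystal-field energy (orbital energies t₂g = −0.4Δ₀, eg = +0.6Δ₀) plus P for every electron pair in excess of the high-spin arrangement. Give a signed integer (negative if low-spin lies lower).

13

High-spin d⁷ fills as t₂g⁵ eg² with CFSE 5(−0.4) + 2(+0.6) = -0.8Δ₀ = -142 kJ/mol.
For low-spin the configuration is t₂g⁶ eg¹: orbital energy -1.8 × 177 = -319 kJ/mol, and 1 additional pair relative to high-spin adds 190 kJ/mol, giving -129 kJ/mol.
E(LS) − E(HS) = -129 − (-142) = 13 kJ/mol.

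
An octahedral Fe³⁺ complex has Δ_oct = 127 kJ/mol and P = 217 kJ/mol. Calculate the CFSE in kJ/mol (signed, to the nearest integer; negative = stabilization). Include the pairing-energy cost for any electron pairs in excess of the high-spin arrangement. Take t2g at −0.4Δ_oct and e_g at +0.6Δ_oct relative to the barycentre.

Fe is in group 8, so Fe³⁺ is d⁵ (8 − 3 = 5).
With Δ_oct < P the complex is high-spin.
Configuration: t2g^3 e_g^2.
Orbital CFSE = 0.0Δ_oct = 0.0 × 127 = 0 kJ/mol.
High-spin has no excess pairs, so no pairing correction applies.

0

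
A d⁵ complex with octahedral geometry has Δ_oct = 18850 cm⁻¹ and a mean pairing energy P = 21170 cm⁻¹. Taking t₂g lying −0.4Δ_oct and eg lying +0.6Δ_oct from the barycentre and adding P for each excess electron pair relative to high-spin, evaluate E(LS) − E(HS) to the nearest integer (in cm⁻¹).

High-spin: t₂g³ eg², CFSE = 0.0Δ_oct = 0 cm⁻¹.
For low-spin the configuration is t₂g⁵ eg⁰: orbital energy -2.0 × 18850 = -37700 cm⁻¹, and 2 additional pairs relative to high-spin add 42340 cm⁻¹, giving 4640 cm⁻¹.
E(LS) − E(HS) = 4640 − (0) = 4640 cm⁻¹.

4640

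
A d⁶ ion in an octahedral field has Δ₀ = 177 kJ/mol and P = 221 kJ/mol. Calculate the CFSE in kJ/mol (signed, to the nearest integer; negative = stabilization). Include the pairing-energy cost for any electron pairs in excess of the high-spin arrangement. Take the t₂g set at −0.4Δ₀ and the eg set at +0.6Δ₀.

Since Δ₀ = 177 kJ/mol < P = 221 kJ/mol, the complex adopts the high-spin configuration.
That gives t₂g⁴ eg².
Orbital CFSE = -0.4Δ₀ = -0.4 × 177 = -71 kJ/mol.
High-spin has no excess pairs, so no pairing correction applies.

-71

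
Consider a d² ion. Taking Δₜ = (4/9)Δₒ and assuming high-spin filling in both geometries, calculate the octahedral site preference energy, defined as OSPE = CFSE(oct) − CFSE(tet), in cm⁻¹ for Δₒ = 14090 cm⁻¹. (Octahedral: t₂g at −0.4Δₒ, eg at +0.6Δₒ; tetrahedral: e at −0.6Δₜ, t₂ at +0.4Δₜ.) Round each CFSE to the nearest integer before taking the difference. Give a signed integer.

In an octahedral site d² (HS) is t₂g² eg⁰, giving CFSE(oct) = -0.8Δₒ = -11272 cm⁻¹.
Tetrahedral: e² t₂⁰, CFSE = 2(−0.6) + 0(+0.4) = -1.2Δₜ = -1.2 × (4/9) × 14090 = -7515 cm⁻¹.
OSPE = -11272 − (-7515) = -3757 cm⁻¹.

-3757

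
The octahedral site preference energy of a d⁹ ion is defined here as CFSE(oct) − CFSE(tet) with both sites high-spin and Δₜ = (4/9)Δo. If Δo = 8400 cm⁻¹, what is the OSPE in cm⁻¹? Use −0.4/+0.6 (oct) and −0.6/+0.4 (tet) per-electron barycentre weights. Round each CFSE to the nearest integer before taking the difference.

In an octahedral site d⁹ (HS) is t2g^6 e_g^3, giving CFSE(oct) = -0.6Δo = -5040 cm⁻¹.
Tetrahedral e^4 t2^5 gives -0.4Δₜ = -0.4 × (4/9) × 8400 = -1493 cm⁻¹.
OSPE = CFSE(oct) − CFSE(tet) = -5040 − (-1493) = -3547 cm⁻¹.

-3547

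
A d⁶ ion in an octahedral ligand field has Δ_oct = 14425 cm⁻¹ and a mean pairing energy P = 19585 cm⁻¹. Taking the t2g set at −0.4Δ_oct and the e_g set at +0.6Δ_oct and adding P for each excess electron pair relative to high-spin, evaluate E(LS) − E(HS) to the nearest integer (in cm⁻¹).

10320

High-spin: t2g^4 e_g^2, CFSE = -0.4Δ_oct = -5770 cm⁻¹.
For low-spin the configuration is t2g^6 e_g^0: orbital energy -2.4 × 14425 = -34620 cm⁻¹, and 2 additional pairs relative to high-spin add 39170 cm⁻¹, giving 4550 cm⁻¹.
The difference is 4550 − (-5770) = 10320 cm⁻¹, so high-spin lies lower.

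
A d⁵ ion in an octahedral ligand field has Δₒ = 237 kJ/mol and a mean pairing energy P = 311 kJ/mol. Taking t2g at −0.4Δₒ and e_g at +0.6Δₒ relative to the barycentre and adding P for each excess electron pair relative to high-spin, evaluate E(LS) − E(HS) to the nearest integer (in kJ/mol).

High-spin d⁵ fills as t2g^3 e_g^2 with CFSE 3(−0.4) + 2(+0.6) = 0.0Δₒ = 0 kJ/mol.
For low-spin the configuration is t2g^5 e_g^0: orbital energy -2.0 × 237 = -474 kJ/mol, and 2 additional pairs relative to high-spin add 622 kJ/mol, giving 148 kJ/mol.
The difference is 148 − (0) = 148 kJ/mol, so high-spin lies lower.

148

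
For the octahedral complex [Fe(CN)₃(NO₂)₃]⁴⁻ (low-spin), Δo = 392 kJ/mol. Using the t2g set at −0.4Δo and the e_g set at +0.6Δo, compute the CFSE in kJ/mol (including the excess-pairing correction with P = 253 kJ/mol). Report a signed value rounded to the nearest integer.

-435

Ligand charges: 3×(-1) from CN⁻ and 3×(-1) from NO₂⁻ sum to -6; with overall charge -4, Fe is +2.
Fe is in group 8, so Fe²⁺ is d⁶ (8 − 2 = 6).
Configuration: t2g^6 e_g^0.
The orbital stabilization is -2.4Δo = -2.4 × 392 = -941 kJ/mol.
Relative to high-spin t2g^4 e_g^2 (1 paired), the low-spin configuration has 2 additional pairs, contributing +2 × 253 = +506 kJ/mol.
Overall CFSE = -941 + 506 = -435 kJ/mol.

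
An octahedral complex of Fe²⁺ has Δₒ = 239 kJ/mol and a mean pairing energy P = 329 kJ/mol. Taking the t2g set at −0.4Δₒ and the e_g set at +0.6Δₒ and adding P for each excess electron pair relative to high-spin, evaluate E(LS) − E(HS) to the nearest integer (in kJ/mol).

Group 8 minus oxidation state +2 gives a d⁶ configuration for Fe²⁺.
In the high-spin limit (t2g^4 e_g^2) the orbital term is -0.4Δₒ = -96 kJ/mol, with no excess pairing.
Low-spin: t2g^6 e_g^0, orbital CFSE = -2.4Δₒ = -574 kJ/mol; plus 2 excess pairs × P = +658 kJ/mol; total 84 kJ/mol.
E(LS) − E(HS) = 84 − (-96) = 180 kJ/mol.

180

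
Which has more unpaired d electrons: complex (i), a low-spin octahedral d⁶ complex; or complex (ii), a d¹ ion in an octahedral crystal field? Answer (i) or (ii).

(ii)

(i): t₂g⁶ eg⁰ → 0 unpaired.
(ii): For octahedral d¹ the high- and low-spin configurations coincide; t₂g¹ eg⁰ → 1 unpaired.
So (ii) has more unpaired electrons.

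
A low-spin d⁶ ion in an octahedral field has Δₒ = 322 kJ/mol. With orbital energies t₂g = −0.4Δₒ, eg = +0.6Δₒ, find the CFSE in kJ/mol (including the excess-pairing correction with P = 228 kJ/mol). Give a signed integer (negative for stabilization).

-317

The d⁶ electrons fill as t₂g⁶ eg⁰.
The orbital stabilization is -2.4Δₒ = -2.4 × 322 = -773 kJ/mol.
Pairing penalty: 3 pairs vs 1 in the high-spin reference → 2 extra × P = 456 kJ/mol.
Net CFSE = -773 + 456 = -317 kJ/mol.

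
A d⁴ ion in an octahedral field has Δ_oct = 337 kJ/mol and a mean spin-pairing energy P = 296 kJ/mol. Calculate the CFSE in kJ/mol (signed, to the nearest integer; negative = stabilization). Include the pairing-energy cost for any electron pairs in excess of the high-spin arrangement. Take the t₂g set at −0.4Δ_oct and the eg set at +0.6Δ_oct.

With Δ_oct > P the complex is low-spin.
Configuration: t₂g⁴ eg⁰.
Orbital CFSE = -1.6Δ_oct = -1.6 × 337 = -539 kJ/mol.
Excess pairs vs high-spin: 1 − 0 = 1; pairing cost = +296 kJ/mol.
Net CFSE = -539 + 296 = -243 kJ/mol.

-243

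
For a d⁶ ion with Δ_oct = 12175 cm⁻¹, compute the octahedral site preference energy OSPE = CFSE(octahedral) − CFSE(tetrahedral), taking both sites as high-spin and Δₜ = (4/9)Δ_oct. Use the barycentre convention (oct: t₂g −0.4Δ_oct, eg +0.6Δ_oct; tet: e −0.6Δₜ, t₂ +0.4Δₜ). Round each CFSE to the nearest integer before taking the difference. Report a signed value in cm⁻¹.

In an octahedral site d⁶ (HS) is t2g^4 e_g^2, giving CFSE(oct) = -0.4Δ_oct = -4870 cm⁻¹.
Tetrahedral e^3 t2^3 gives -0.6Δₜ = -0.6 × (4/9) × 12175 = -3247 cm⁻¹.
OSPE = CFSE(oct) − CFSE(tet) = -4870 − (-3247) = -1623 cm⁻¹.

-1623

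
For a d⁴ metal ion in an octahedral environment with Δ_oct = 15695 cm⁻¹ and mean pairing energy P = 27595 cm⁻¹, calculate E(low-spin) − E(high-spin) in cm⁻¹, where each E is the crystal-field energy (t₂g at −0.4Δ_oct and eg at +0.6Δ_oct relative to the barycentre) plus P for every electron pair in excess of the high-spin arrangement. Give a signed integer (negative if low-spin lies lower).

11900

High-spin d⁴ fills as t₂g³ eg¹ with CFSE 3(−0.4) + 1(+0.6) = -0.6Δ_oct = -9417 cm⁻¹.
For low-spin the configuration is t₂g⁴ eg⁰: orbital energy -1.6 × 15695 = -25112 cm⁻¹, and 1 additional pair relative to high-spin adds 27595 cm⁻¹, giving 2483 cm⁻¹.
Thus E(LS) − E(HS) = 11900 cm⁻¹.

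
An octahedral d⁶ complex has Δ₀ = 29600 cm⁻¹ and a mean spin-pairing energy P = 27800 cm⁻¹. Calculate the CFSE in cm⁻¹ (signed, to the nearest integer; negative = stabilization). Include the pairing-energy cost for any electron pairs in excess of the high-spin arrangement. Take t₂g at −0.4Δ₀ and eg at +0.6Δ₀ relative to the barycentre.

Here Δ₀ > P (29600 > 27800), so the low-spin state is favoured.
Filling d⁶ accordingly: t₂g⁶ eg⁰.
Orbital CFSE = -2.4Δ₀ = -2.4 × 29600 = -71040 cm⁻¹.
Excess pairs vs high-spin: 3 − 1 = 2; pairing cost = +55600 cm⁻¹.
Net CFSE = -71040 + 55600 = -15440 cm⁻¹.

-15440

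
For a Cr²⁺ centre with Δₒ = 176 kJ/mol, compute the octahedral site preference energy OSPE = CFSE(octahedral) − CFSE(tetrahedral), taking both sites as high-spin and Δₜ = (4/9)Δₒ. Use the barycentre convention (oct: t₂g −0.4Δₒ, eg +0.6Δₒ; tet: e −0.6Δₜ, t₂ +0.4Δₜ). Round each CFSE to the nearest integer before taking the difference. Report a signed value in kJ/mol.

Group 6 minus oxidation state +2 gives a d⁴ configuration for Cr²⁺.
Octahedral (high-spin): t2g^3 e_g^1, CFSE = 3(−0.4) + 1(+0.6) = -0.6Δₒ = -0.6 × 176 = -106 kJ/mol.
Tetrahedral e^2 t2^2 gives -0.4Δₜ = -0.4 × (4/9) × 176 = -31 kJ/mol.
Subtracting, OSPE = -106 − (-31) = -75 kJ/mol.

-75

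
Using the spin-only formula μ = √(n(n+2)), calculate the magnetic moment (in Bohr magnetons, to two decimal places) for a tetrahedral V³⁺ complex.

V³⁺: group 5, so d-count = 5 − 3 = 2.
Tetrahedral fields are weak (Δₜ ≈ 4/9 Δₒ), so electrons fill high-spin.
Configuration: e^2 t2^0 → 2 unpaired electrons.
μ(spin-only) = √[2(2+2)] = √8 ≈ 2.83 Bohr magnetons.

2.83 Bohr magnetons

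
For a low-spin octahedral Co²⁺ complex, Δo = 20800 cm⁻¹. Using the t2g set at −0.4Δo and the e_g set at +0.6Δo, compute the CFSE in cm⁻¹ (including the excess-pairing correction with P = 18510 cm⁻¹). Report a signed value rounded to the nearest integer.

-18930

Co sits in group 9; removing 2 electrons leaves Co²⁺ with 9 − 2 = 7 d electrons.
Configuration: t2g^6 e_g^1.
Orbital CFSE = 6(-0.4) + 1(0.6) = -1.8Δo = -1.8 × 20800 = -37440 cm⁻¹.
Relative to high-spin t2g^5 e_g^2 (2 paired), the low-spin configuration has 1 additional pair, contributing +1 × 18510 = +18510 cm⁻¹.
Net CFSE = -37440 + 18510 = -18930 cm⁻¹.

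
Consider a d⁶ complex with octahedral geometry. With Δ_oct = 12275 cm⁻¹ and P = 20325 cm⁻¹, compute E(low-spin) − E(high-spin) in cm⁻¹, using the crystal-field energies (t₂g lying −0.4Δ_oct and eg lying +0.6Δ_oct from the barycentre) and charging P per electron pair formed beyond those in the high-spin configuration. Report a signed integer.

16100

In the high-spin limit (t₂g⁴ eg²) the orbital term is -0.4Δ_oct = -4910 cm⁻¹, with no excess pairing.
Low-spin t₂g⁶ eg⁰ gives -2.4Δ_oct = -29460 cm⁻¹, but forming 2 extra pairs costs 2P = 40650 cm⁻¹, so E(LS) = -29460 + 40650 = 11190 cm⁻¹.
The difference is 11190 − (-4910) = 16100 cm⁻¹, so high-spin lies lower.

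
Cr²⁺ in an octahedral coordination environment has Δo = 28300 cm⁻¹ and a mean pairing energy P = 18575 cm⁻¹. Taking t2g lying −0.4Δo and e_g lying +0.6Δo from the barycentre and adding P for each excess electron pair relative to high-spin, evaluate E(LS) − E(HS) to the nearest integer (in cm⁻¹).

-9725

Cr is in group 6, so Cr²⁺ is d⁴ (6 − 2 = 4).
High-spin d⁴ fills as t2g^3 e_g^1 with CFSE 3(−0.4) + 1(+0.6) = -0.6Δo = -16980 cm⁻¹.
Low-spin: t2g^4 e_g^0, orbital CFSE = -1.6Δo = -45280 cm⁻¹; plus 1 excess pair × P = +18575 cm⁻¹; total -26705 cm⁻¹.
The difference is -26705 − (-16980) = -9725 cm⁻¹, so low-spin lies lower.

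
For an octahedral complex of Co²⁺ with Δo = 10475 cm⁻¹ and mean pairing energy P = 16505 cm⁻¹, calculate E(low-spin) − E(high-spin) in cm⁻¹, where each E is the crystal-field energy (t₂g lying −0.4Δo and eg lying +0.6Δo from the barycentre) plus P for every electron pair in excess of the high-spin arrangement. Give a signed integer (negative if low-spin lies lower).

Co²⁺: group 9, so d-count = 9 − 2 = 7.
High-spin: t₂g⁵ eg², CFSE = -0.8Δo = -8380 cm⁻¹.
Low-spin t₂g⁶ eg¹ gives -1.8Δo = -18855 cm⁻¹, but forming 1 extra pair costs 1P = 16505 cm⁻¹, so E(LS) = -18855 + 16505 = -2350 cm⁻¹.
Thus E(LS) − E(HS) = 6030 cm⁻¹.

6030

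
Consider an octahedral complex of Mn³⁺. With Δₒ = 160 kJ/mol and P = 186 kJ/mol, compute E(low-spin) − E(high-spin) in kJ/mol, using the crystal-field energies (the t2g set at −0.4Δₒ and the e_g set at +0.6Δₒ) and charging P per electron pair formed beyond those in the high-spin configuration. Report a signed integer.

26

Mn is in group 7, so Mn³⁺ is d⁴ (7 − 3 = 4).
In the high-spin limit (t2g^3 e_g^1) the orbital term is -0.6Δₒ = -96 kJ/mol, with no excess pairing.
Low-spin t2g^4 e_g^0 gives -1.6Δₒ = -256 kJ/mol, but forming 1 extra pair costs 1P = 186 kJ/mol, so E(LS) = -256 + 186 = -70 kJ/mol.
E(LS) − E(HS) = -70 − (-96) = 26 kJ/mol.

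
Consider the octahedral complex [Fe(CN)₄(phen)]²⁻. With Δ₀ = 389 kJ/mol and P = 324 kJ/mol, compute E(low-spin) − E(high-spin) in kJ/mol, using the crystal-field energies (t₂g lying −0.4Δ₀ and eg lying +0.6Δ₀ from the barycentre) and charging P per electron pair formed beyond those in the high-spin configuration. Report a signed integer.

-130

Ligand charges: 4×(-1) from CN⁻ and 1×(+0) from phen sum to -4; with overall charge -2, Fe is +2.
Fe sits in group 8; removing 2 electrons leaves Fe²⁺ with 8 − 2 = 6 d electrons.
In the high-spin limit (t₂g⁴ eg²) the orbital term is -0.4Δ₀ = -156 kJ/mol, with no excess pairing.
Low-spin t₂g⁶ eg⁰ gives -2.4Δ₀ = -934 kJ/mol, but forming 2 extra pairs costs 2P = 648 kJ/mol, so E(LS) = -934 + 648 = -286 kJ/mol.
E(LS) − E(HS) = -286 − (-156) = -130 kJ/mol.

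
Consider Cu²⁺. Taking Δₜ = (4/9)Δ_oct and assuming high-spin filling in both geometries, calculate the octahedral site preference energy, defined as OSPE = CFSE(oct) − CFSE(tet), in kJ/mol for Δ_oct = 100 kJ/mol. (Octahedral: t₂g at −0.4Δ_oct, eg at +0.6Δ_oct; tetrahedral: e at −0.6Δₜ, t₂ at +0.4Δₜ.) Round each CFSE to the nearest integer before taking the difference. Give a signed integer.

-42

Cu is in group 11, so Cu²⁺ is d⁹ (11 − 2 = 9).
Octahedral (high-spin): t2g^6 e_g^3, CFSE = 6(−0.4) + 3(+0.6) = -0.6Δ_oct = -0.6 × 100 = -60 kJ/mol.
Tetrahedral e^4 t2^5 gives -0.4Δₜ = -0.4 × (4/9) × 100 = -18 kJ/mol.
OSPE = -60 − (-18) = -42 kJ/mol.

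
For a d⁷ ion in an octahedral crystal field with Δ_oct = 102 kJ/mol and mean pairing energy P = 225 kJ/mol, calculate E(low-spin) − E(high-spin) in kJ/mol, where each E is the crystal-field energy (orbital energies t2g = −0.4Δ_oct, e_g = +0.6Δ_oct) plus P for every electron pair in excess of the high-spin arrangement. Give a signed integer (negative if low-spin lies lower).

High-spin: t2g^5 e_g^2, CFSE = -0.8Δ_oct = -82 kJ/mol.
For low-spin the configuration is t2g^6 e_g^1: orbital energy -1.8 × 102 = -184 kJ/mol, and 1 additional pair relative to high-spin adds 225 kJ/mol, giving 41 kJ/mol.
The difference is 41 − (-82) = 123 kJ/mol, so high-spin lies lower.

123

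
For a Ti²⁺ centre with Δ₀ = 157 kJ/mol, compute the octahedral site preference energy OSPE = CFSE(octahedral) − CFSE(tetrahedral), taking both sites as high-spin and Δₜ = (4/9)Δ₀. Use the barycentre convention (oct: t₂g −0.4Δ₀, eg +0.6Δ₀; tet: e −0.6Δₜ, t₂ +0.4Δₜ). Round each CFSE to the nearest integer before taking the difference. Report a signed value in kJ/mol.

-42

Ti²⁺: group 4, so d-count = 4 − 2 = 2.
Octahedral high-spin t2g^2 e_g^0: CFSE = -0.8 × 157 = -126 kJ/mol.
Tetrahedral: e^2 t2^0, CFSE = 2(−0.6) + 0(+0.4) = -1.2Δₜ = -1.2 × (4/9) × 157 = -84 kJ/mol.
OSPE = CFSE(oct) − CFSE(tet) = -126 − (-84) = -42 kJ/mol.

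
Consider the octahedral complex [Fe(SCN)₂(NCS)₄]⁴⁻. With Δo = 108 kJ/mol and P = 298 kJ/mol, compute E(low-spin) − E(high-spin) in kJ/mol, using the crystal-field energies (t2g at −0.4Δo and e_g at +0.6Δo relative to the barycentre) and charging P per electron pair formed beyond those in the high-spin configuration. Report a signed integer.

380

Ligand charges: 2×(-1) from SCN⁻ and 4×(-1) from NCS⁻ sum to -6; with overall charge -4, Fe is +2.
Fe sits in group 8; removing 2 electrons leaves Fe²⁺ with 8 − 2 = 6 d electrons.
High-spin: t2g^4 e_g^2, CFSE = -0.4Δo = -43 kJ/mol.
For low-spin the configuration is t2g^6 e_g^0: orbital energy -2.4 × 108 = -259 kJ/mol, and 2 additional pairs relative to high-spin add 596 kJ/mol, giving 337 kJ/mol.
The difference is 337 − (-43) = 380 kJ/mol, so high-spin lies lower.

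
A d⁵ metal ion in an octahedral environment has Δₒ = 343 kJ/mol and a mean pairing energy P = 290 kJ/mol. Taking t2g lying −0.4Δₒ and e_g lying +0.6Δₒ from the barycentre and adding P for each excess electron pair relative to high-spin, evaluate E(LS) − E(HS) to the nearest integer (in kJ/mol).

In the high-spin limit (t2g^3 e_g^2) the orbital term is 0.0Δₒ = 0 kJ/mol, with no excess pairing.
For low-spin the configuration is t2g^5 e_g^0: orbital energy -2.0 × 343 = -686 kJ/mol, and 2 additional pairs relative to high-spin add 580 kJ/mol, giving -106 kJ/mol.
The difference is -106 − (0) = -106 kJ/mol, so low-spin lies lower.

-106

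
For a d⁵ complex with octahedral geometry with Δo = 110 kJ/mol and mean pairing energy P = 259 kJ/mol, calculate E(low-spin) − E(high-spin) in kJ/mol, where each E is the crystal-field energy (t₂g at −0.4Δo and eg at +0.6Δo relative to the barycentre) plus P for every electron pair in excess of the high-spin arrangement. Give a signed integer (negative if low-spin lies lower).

298

High-spin: t₂g³ eg², CFSE = 0.0Δo = 0 kJ/mol.
Low-spin: t₂g⁵ eg⁰, orbital CFSE = -2.0Δo = -220 kJ/mol; plus 2 excess pairs × P = +518 kJ/mol; total 298 kJ/mol.
Thus E(LS) − E(HS) = 298 kJ/mol.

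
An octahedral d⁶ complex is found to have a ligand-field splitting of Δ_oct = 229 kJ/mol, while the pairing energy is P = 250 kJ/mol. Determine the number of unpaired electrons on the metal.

Since Δ_oct = 229 kJ/mol < P = 250 kJ/mol, the complex adopts the high-spin configuration.
That gives t₂g⁴ eg².
Unpaired electrons: 4.

4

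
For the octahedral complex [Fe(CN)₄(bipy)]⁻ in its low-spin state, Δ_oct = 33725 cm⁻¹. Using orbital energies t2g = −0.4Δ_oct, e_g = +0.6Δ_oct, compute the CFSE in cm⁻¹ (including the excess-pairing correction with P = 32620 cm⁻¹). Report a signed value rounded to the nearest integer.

-2210

Ligand charges: 4×(-1) from CN⁻ and 1×(+0) from bipy sum to -4; with overall charge -1, Fe is +3.
Fe sits in group 8; removing 3 electrons leaves Fe³⁺ with 8 − 3 = 5 d electrons.
The d⁵ electrons fill as t2g^5 e_g^0.
Orbital CFSE = 5(-0.4) + 0(0.6) = -2.0Δ_oct = -2.0 × 33725 = -67450 cm⁻¹.
Pairing penalty: 2 pairs vs 0 in the high-spin reference → 2 extra × P = 65240 cm⁻¹.
Combining: -67450 + 65240 = -2210 cm⁻¹.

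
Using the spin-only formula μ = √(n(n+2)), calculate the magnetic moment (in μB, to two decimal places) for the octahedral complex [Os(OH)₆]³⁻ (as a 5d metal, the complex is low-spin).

1.73 μB

Each OH⁻ contributes -1; 6 × (-1) = -6. With overall charge -3, Os is in the +3 oxidation state.
Group 8 minus oxidation state +3 gives a d⁵ configuration for Os³⁺.
Configuration: t2g^5 e_g^0 → 1 unpaired electron.
μ(spin-only) = √[1(1+2)] = √3 ≈ 1.73 μB.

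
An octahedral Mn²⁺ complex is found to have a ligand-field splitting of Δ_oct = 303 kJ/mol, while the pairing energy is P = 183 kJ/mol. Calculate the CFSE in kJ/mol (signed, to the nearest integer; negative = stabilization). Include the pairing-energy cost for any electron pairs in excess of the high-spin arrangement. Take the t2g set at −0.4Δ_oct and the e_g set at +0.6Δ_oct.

Mn²⁺: group 7, so d-count = 7 − 2 = 5.
Since Δ_oct = 303 kJ/mol > P = 183 kJ/mol, the complex adopts the low-spin configuration.
Filling d⁵ accordingly: t2g^5 e_g^0.
Orbital CFSE = -2.0Δ_oct = -2.0 × 303 = -606 kJ/mol.
Excess pairs vs high-spin: 2 − 0 = 2; pairing cost = +366 kJ/mol.
Net CFSE = -606 + 366 = -240 kJ/mol.

-240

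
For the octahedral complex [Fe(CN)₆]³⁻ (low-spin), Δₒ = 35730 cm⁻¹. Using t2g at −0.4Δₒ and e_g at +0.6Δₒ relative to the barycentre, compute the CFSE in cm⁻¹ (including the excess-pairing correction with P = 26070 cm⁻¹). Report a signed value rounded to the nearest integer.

-19320

Each CN⁻ contributes -1; 6 × (-1) = -6. With overall charge -3, Fe is in the +3 oxidation state.
Fe³⁺: group 8, so d-count = 8 − 3 = 5.
Electron filling gives t2g^5 e_g^0.
CFSE(orbital) = 5×(-0.4Δₒ) + 0×(0.6Δₒ) = -2.0Δₒ; with Δₒ = 35730 cm⁻¹ that is -71460 cm⁻¹.
Relative to high-spin t2g^3 e_g^2 (0 paired), the low-spin configuration has 2 additional pairs, contributing +2 × 26070 = +52140 cm⁻¹.
Combining: -71460 + 52140 = -19320 cm⁻¹.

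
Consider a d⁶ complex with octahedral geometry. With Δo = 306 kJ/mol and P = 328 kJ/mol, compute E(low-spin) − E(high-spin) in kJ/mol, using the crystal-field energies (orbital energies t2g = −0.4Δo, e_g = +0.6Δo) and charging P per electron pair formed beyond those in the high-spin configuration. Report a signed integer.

High-spin: t2g^4 e_g^2, CFSE = -0.4Δo = -122 kJ/mol.
For low-spin the configuration is t2g^6 e_g^0: orbital energy -2.4 × 306 = -734 kJ/mol, and 2 additional pairs relative to high-spin add 656 kJ/mol, giving -78 kJ/mol.
E(LS) − E(HS) = -78 − (-122) = 44 kJ/mol.

44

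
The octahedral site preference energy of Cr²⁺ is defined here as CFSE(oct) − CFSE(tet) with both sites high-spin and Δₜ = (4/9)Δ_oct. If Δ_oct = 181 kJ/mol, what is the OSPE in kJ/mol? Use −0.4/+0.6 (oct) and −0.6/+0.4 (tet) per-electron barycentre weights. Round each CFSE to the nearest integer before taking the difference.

Cr²⁺: group 6, so d-count = 6 − 2 = 4.
In an octahedral site d⁴ (HS) is t₂g³ eg¹, giving CFSE(oct) = -0.6Δ_oct = -109 kJ/mol.
Tetrahedral e² t₂² gives -0.4Δₜ = -0.4 × (4/9) × 181 = -32 kJ/mol.
OSPE = -109 − (-32) = -77 kJ/mol.

-77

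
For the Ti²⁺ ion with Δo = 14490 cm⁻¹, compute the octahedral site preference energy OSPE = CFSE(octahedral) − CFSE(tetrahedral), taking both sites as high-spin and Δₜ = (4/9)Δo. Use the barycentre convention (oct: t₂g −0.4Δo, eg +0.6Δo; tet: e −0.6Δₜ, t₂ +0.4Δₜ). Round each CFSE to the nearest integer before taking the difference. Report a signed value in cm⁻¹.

Ti is in group 4, so Ti²⁺ is d² (4 − 2 = 2).
Octahedral high-spin t₂g² eg⁰: CFSE = -0.8 × 14490 = -11592 cm⁻¹.
In a tetrahedral site the filling is e² t₂⁰: CFSE(tet) = -1.2Δₜ = -1.2 × (4/9)(14490) = -7728 cm⁻¹.
OSPE = CFSE(oct) − CFSE(tet) = -11592 − (-7728) = -3864 cm⁻¹.

-3864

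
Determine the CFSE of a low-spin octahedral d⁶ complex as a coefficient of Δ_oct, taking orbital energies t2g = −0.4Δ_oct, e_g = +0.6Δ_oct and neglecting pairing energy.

Configuration: t2g^6 e_g^0.
CFSE = 6(-0.4Δ_oct) + 0(0.6Δ_oct) = -2.4Δ_oct + 0.0Δ_oct = -2.4Δ_oct.

-2.4 Δ_oct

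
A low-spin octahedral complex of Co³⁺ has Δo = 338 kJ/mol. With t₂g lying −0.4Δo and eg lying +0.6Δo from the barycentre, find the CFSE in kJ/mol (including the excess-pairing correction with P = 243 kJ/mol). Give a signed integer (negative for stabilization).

Group 9 minus oxidation state +3 gives a d⁶ configuration for Co³⁺.
Configuration: t₂g⁶ eg⁰.
Orbital CFSE = 6(-0.4) + 0(0.6) = -2.4Δo = -2.4 × 338 = -811 kJ/mol.
Relative to high-spin t₂g⁴ eg² (1 paired), the low-spin configuration has 2 additional pairs, contributing +2 × 243 = +486 kJ/mol.
Combining: -811 + 486 = -325 kJ/mol.

-325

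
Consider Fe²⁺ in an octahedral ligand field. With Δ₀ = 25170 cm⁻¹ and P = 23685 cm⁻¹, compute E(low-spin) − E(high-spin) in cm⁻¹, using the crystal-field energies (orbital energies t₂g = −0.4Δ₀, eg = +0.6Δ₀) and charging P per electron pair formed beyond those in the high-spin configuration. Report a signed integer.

Fe sits in group 8; removing 2 electrons leaves Fe²⁺ with 8 − 2 = 6 d electrons.
High-spin d⁶ fills as t₂g⁴ eg² with CFSE 4(−0.4) + 2(+0.6) = -0.4Δ₀ = -10068 cm⁻¹.
Low-spin t₂g⁶ eg⁰ gives -2.4Δ₀ = -60408 cm⁻¹, but forming 2 extra pairs costs 2P = 47370 cm⁻¹, so E(LS) = -60408 + 47370 = -13038 cm⁻¹.
The difference is -13038 − (-10068) = -2970 cm⁻¹, so low-spin lies lower.

-2970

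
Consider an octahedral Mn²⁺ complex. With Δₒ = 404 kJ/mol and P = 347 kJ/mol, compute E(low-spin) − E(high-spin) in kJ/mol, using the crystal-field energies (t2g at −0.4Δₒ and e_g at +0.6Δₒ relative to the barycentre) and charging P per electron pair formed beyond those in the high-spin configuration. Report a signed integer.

-114

Group 7 minus oxidation state +2 gives a d⁵ configuration for Mn²⁺.
High-spin d⁵ fills as t2g^3 e_g^2 with CFSE 3(−0.4) + 2(+0.6) = 0.0Δₒ = 0 kJ/mol.
Low-spin t2g^5 e_g^0 gives -2.0Δₒ = -808 kJ/mol, but forming 2 extra pairs costs 2P = 694 kJ/mol, so E(LS) = -808 + 694 = -114 kJ/mol.
The difference is -114 − (0) = -114 kJ/mol, so low-spin lies lower.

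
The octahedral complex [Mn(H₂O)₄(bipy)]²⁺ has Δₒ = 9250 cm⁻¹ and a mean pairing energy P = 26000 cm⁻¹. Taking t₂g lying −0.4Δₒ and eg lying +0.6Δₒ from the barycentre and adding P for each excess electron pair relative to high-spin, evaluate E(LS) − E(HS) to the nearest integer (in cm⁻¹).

33500

Ligand charges: 4×(+0) from H₂O and 1×(+0) from bipy sum to +0; with overall charge +2, Mn is +2.
Group 7 minus oxidation state +2 gives a d⁵ configuration for Mn²⁺.
In the high-spin limit (t₂g³ eg²) the orbital term is 0.0Δₒ = 0 cm⁻¹, with no excess pairing.
Low-spin: t₂g⁵ eg⁰, orbital CFSE = -2.0Δₒ = -18500 cm⁻¹; plus 2 excess pairs × P = +52000 cm⁻¹; total 33500 cm⁻¹.
E(LS) − E(HS) = 33500 − (0) = 33500 cm⁻¹.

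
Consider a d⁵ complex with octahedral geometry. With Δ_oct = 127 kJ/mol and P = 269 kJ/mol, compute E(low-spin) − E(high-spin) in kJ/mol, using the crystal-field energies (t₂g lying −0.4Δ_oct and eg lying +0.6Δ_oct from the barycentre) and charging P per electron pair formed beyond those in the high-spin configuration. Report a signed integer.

High-spin: t₂g³ eg², CFSE = 0.0Δ_oct = 0 kJ/mol.
Low-spin t₂g⁵ eg⁰ gives -2.0Δ_oct = -254 kJ/mol, but forming 2 extra pairs costs 2P = 538 kJ/mol, so E(LS) = -254 + 538 = 284 kJ/mol.
Thus E(LS) − E(HS) = 284 kJ/mol.

284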